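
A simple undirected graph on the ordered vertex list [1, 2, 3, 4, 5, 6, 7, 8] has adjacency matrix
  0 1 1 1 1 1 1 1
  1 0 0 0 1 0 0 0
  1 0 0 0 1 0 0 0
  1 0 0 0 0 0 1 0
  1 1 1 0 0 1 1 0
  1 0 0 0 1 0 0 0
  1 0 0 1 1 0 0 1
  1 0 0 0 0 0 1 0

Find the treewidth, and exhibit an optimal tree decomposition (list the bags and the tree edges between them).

The largest bag has 3 vertices, giving width 2; this decomposition certifies tw(G) ≤ 2. For the lower bound, the 3 vertices {1, 7, 8} are pairwise adjacent, and any tree decomposition puts a clique entirely inside one bag — forcing width ≥ 2. Combining the bounds, tw(G) = 2.

Treewidth 2.
Bags: B1 = {1, 5, 7}  B2 = {1, 7, 8}  B3 = {1, 3, 5}  B4 = {1, 2, 5}  B5 = {1, 4, 7}  B6 = {1, 5, 6}
Tree: B1–B2, B1–B3, B1–B4, B2–B5, B4–B6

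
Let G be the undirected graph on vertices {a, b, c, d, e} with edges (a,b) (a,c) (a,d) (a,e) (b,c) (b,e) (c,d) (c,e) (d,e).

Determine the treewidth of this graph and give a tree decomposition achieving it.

Treewidth 3.
Bags: B1 = {a, b, c, e}  B2 = {a, c, d, e}
Tree: B1–B2

Each bag holds 4 vertices, so the decomposition has width 3, which upper-bounds the treewidth. On the other hand G contains the 4-clique {a, c, d, e}. A clique must lie in a single bag of any decomposition, so no decomposition can have width below 3. Hence tw(G) = 3 exactly.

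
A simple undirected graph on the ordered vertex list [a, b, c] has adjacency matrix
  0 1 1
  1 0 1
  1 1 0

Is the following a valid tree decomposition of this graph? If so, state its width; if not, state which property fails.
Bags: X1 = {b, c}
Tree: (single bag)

No — vertex a appears in no bag.

A tree decomposition must satisfy three properties: every vertex lies in some bag; for every edge, both endpoints lie together in some bag; and for every vertex, the bags containing it form a connected subtree. Here vertex a appears in no bag, so the decomposition is invalid.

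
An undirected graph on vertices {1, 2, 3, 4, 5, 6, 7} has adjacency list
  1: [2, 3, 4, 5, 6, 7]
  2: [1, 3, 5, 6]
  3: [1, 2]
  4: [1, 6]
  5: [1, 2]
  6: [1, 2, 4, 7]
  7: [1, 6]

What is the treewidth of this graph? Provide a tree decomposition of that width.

The largest bag has 3 vertices, giving width 2; this decomposition certifies tw(G) ≤ 2. On the other hand G contains the 3-clique {1, 2, 3}. A clique must lie in a single bag of any decomposition, so no decomposition can have width below 2. The upper and lower bounds meet at 2, so that is the treewidth.

Treewidth 2.
One optimal decomposition is:
Bags: B1 = {1, 2, 3}  B2 = {1, 2, 5}  B3 = {1, 2, 6}  B4 = {1, 4, 6}  B5 = {1, 6, 7}
Tree: B1–B2, B2–B3, B3–B4, B3–B5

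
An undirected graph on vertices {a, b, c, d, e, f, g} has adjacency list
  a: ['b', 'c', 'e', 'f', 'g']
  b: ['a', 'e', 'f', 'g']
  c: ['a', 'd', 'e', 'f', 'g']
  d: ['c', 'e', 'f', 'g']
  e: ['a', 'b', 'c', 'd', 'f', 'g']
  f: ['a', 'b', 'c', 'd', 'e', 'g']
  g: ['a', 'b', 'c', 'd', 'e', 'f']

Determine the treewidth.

A width-4 tree decomposition is:
Bags: B1 = {c, d, e, f, g}  B2 = {a, c, e, f, g}  B3 = {a, b, e, f, g}
Tree: B1–B2, B2–B3
Each bag holds 5 vertices, so the decomposition has width 4, which upper-bounds the treewidth. Conversely, {c, d, e, f, g} is a clique of size 5, and the vertices of any clique must share a bag in every tree decomposition; so some bag has ≥ 5 vertices and tw(G) ≥ 4. Therefore the treewidth is 4.

4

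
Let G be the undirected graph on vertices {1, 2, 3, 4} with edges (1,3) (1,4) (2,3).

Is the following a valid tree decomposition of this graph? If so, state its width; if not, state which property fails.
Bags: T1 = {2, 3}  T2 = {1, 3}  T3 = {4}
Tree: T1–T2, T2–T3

No — edge (1,4) lies in no bag.

A tree decomposition must satisfy three properties: every vertex lies in some bag; for every edge, both endpoints lie together in some bag; and for every vertex, the bags containing it form a connected subtree. Here edge (1,4) lies in no bag, so the decomposition is invalid.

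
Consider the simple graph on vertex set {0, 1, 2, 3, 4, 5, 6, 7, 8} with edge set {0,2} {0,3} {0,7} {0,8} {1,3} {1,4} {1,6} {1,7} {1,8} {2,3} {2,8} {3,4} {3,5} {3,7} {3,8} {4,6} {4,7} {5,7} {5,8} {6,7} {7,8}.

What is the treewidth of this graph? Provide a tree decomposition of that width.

Every bag has size at most 4, so the width is 4 − 1 = 3 and tw(G) ≤ 3. Conversely, {0, 2, 3, 8} is a clique of size 4, and the vertices of any clique must share a bag in every tree decomposition; so some bag has ≥ 4 vertices and tw(G) ≥ 3. Combining the bounds, tw(G) = 3.

Treewidth 3.
One such decomposition:
Bags: B1 = {1, 3, 7, 8}  B2 = {1, 3, 4, 7}  B3 = {1, 4, 6, 7}  B4 = {0, 3, 7, 8}  B5 = {3, 5, 7, 8}  B6 = {0, 2, 3, 8}
Tree: B1–B2, B2–B3, B1–B4, B4–B5, B4–B6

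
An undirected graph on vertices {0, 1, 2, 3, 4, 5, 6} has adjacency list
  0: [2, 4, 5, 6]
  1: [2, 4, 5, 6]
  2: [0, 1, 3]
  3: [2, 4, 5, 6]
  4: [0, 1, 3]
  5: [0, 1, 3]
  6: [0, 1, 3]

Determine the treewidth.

3

A width-3 tree decomposition is:
Bags: B1 = {0, 1, 3, 4}  B2 = {0, 1, 3, 6}  B3 = {0, 1, 2, 3}  B4 = {0, 1, 3, 5}
Tree: B1–B2, B2–B3, B3–B4
The largest bag has 4 vertices, giving width 3; this decomposition certifies tw(G) ≤ 3. For the lower bound: the 4 vertex sets {3,4}, {0,6}, {1}, {2} are disjoint, each induces a connected subgraph, and every pair is joined by at least one edge of G. Contracting each set to a single vertex therefore yields K_{4} as a minor, and since treewidth is minor-monotone, tw(G) ≥ tw(K_{4}) = 3. Hence tw(G) = 3 exactly.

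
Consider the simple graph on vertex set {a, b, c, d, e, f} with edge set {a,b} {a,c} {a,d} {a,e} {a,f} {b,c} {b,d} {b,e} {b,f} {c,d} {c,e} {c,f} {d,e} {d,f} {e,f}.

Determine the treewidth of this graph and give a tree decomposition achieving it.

A single bag containing all 6 vertices is trivially a valid decomposition of width 5. On the other hand G contains the 6-clique {a, b, c, d, e, f}. A clique must lie in a single bag of any decomposition, so no decomposition can have width below 5. Combining the bounds, tw(G) = 5.

Treewidth 5.
Bags: B1 = {a, b, c, d, e, f}
Tree: (single bag)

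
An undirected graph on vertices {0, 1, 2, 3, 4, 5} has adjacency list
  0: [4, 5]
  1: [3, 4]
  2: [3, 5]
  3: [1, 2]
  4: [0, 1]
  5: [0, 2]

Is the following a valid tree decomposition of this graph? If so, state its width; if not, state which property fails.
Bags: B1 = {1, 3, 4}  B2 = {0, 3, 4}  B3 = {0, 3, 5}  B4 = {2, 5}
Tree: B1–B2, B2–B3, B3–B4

A tree decomposition must satisfy three properties: every vertex lies in some bag; for every edge, both endpoints lie together in some bag; and for every vertex, the bags containing it form a connected subtree. Here edge (3,2) lies in no bag, so the decomposition is invalid.

No — edge (3,2) lies in no bag.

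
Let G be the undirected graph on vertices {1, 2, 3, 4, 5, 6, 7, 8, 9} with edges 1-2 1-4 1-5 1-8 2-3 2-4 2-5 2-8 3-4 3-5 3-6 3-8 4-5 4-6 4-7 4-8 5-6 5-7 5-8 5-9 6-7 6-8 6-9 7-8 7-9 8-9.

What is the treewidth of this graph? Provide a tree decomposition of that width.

Treewidth 4.
One such decomposition:
Bags: B1 = {2, 3, 4, 5, 8}  B2 = {3, 4, 5, 6, 8}  B3 = {4, 5, 6, 7, 8}  B4 = {1, 2, 4, 5, 8}  B5 = {5, 6, 7, 8, 9}
Tree: B1–B2, B2–B3, B1–B4, B3–B5

Each bag holds 5 vertices, so the decomposition has width 4, which upper-bounds the treewidth. On the other hand G contains the 5-clique {5, 6, 7, 8, 9}. A clique must lie in a single bag of any decomposition, so no decomposition can have width below 4. The upper and lower bounds meet at 4, so that is the treewidth.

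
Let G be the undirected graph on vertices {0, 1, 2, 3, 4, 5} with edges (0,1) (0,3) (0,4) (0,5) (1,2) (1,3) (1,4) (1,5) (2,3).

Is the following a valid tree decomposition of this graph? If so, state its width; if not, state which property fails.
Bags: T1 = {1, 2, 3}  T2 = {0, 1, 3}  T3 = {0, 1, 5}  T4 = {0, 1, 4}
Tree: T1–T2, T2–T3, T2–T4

Checking the three conditions: (i) the bags cover all of {0, 1, 2, 3, 4, 5}; (ii) for each edge, some bag contains both endpoints; (iii) the bags containing any fixed vertex form a subtree. All hold, so the decomposition is valid with width 3 − 1 = 2.

Yes; width 2.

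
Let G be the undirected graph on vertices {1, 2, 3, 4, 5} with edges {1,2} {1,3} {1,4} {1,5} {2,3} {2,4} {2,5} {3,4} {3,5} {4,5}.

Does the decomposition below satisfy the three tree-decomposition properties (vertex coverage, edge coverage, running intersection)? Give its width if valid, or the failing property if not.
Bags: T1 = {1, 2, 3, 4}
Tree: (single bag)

A tree decomposition must satisfy three properties: every vertex lies in some bag; for every edge, both endpoints lie together in some bag; and for every vertex, the bags containing it form a connected subtree. Here vertex 5 appears in no bag, so the decomposition is invalid.

No — vertex 5 appears in no bag.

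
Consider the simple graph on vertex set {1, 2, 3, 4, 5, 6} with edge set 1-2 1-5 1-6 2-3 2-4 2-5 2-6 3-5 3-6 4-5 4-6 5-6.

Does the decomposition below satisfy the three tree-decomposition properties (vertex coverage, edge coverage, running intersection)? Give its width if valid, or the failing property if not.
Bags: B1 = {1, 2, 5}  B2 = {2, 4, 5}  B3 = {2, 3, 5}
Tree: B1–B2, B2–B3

No — vertex 6 appears in no bag.

A tree decomposition must satisfy three properties: every vertex lies in some bag; for every edge, both endpoints lie together in some bag; and for every vertex, the bags containing it form a connected subtree. Here vertex 6 appears in no bag, so the decomposition is invalid.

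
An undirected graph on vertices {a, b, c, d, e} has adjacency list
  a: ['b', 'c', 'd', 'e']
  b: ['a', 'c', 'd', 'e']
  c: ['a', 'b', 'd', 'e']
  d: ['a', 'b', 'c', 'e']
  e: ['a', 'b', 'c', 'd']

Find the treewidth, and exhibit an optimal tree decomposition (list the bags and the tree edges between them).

Treewidth 4.
One optimal decomposition is:
Bags: B1 = {a, b, c, d, e}
Tree: (single bag)

With just one bag of size 5, the width is 5 − 1 = 4, so tw(G) ≤ 4. On the other hand G contains the 5-clique {a, b, c, d, e}. A clique must lie in a single bag of any decomposition, so no decomposition can have width below 4. Therefore the treewidth is 4.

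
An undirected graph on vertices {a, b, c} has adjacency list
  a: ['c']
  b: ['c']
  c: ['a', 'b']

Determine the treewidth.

1

A width-1 tree decomposition is:
Bags: B1 = {b, c}  B2 = {a, c}
Tree: B1–B2
The largest bag has 2 vertices, giving width 1; this decomposition certifies tw(G) ≤ 1. Since G has at least one edge (e.g. b–c), it is not an edgeless graph, so tw(G) ≥ 1. Therefore the treewidth is 1.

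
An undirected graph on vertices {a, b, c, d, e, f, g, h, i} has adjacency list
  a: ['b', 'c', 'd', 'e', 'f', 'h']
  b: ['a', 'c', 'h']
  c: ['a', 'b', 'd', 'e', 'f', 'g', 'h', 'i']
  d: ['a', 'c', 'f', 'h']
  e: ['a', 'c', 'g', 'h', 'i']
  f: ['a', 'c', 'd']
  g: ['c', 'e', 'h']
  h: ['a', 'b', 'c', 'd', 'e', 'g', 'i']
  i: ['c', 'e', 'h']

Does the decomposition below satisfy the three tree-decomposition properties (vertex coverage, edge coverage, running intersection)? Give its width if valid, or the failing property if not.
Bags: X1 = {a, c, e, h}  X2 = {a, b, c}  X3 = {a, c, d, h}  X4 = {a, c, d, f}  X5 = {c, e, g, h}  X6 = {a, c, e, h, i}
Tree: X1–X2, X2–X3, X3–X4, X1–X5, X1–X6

A tree decomposition must satisfy three properties: every vertex lies in some bag; for every edge, both endpoints lie together in some bag; and for every vertex, the bags containing it form a connected subtree. Here edge (h,b) lies in no bag, so the decomposition is invalid.

No — edge (h,b) lies in no bag.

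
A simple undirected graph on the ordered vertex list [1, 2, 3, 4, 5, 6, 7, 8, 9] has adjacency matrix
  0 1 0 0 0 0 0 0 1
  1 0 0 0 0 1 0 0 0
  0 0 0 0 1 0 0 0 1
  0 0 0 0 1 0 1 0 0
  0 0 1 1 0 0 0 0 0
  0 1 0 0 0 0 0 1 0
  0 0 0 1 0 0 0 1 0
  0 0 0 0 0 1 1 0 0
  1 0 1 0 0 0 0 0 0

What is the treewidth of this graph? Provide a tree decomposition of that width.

Treewidth 2.
One optimal decomposition is:
Bags: B1 = {3, 5, 9}  B2 = {1, 5, 9}  B3 = {1, 2, 5}  B4 = {2, 5, 6}  B5 = {5, 6, 8}  B6 = {5, 7, 8}  B7 = {4, 5, 7}
Tree: B1–B2, B2–B3, B3–B4, B4–B5, B5–B6, B6–B7

Every bag has size at most 3, so the width is 3 − 1 = 2 and tw(G) ≤ 2. For the lower bound, G contains the cycle 5–3–9–1–2–6–8–7–4–5, so G is not a forest; only forests have treewidth ≤ 1, hence tw(G) ≥ 2. Combining the bounds, tw(G) = 2.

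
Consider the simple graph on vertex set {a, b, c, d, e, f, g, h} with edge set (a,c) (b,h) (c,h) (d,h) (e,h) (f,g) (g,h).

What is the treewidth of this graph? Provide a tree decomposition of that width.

The largest bag has 2 vertices, giving width 1; this decomposition certifies tw(G) ≤ 1. Any graph with an edge has treewidth ≥ 1, and G has the edge h–g. Hence tw(G) = 1 exactly.

Treewidth 1.
One such decomposition:
Bags: B1 = {g, h}  B2 = {f, g}  B3 = {e, h}  B4 = {d, h}  B5 = {b, h}  B6 = {c, h}  B7 = {a, c}
Tree: B1–B2, B1–B3, B1–B4, B4–B5, B3–B6, B6–B7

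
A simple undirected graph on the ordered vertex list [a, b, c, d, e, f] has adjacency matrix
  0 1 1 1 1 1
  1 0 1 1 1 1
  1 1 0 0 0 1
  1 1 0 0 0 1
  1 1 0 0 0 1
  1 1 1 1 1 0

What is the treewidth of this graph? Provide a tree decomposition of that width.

Treewidth 3.
One such decomposition:
Bags: B1 = {a, b, d, f}  B2 = {a, b, e, f}  B3 = {a, b, c, f}
Tree: B1–B2, B2–B3

Every bag has size at most 4, so the width is 4 − 1 = 3 and tw(G) ≤ 3. On the other hand G contains the 4-clique {a, b, d, f}. A clique must lie in a single bag of any decomposition, so no decomposition can have width below 3. The upper and lower bounds meet at 3, so that is the treewidth.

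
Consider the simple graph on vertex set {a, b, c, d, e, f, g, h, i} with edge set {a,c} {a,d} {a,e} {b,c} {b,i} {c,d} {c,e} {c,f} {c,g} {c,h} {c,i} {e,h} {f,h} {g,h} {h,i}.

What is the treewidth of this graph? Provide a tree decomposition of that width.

Treewidth 2.
One optimal decomposition is:
Bags: B1 = {c, e, h}  B2 = {c, h, i}  B3 = {c, f, h}  B4 = {a, c, e}  B5 = {a, c, d}  B6 = {b, c, i}  B7 = {c, g, h}
Tree: B1–B2, B1–B3, B1–B4, B4–B5, B2–B6, B3–B7

The largest bag has 3 vertices, giving width 2; this decomposition certifies tw(G) ≤ 2. For the lower bound, the 3 vertices {a, c, d} are pairwise adjacent, and any tree decomposition puts a clique entirely inside one bag — forcing width ≥ 2. Combining the bounds, tw(G) = 2.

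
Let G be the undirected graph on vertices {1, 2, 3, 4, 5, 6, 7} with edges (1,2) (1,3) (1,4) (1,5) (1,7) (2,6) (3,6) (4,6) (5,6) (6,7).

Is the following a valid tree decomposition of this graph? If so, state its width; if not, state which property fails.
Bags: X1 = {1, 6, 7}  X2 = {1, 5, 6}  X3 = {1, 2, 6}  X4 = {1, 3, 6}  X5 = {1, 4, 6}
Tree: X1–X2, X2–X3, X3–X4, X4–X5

Vertex coverage: the bags together contain {1, 2, 3, 4, 5, 6, 7}, the full vertex set. Edge coverage: each edge of G has both endpoints in at least one bag. Running intersection: for every vertex, the bags containing it form a connected subtree. All three properties hold, so this is a valid tree decomposition of width max|bag| − 1 = 2, and hence tw(G) ≤ 2.

Yes; width 2.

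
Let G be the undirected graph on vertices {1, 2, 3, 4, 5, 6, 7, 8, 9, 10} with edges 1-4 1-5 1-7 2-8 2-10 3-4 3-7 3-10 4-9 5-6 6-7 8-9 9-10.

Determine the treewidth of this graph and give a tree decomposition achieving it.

Every bag has size at most 3, so the width is 3 − 1 = 2 and tw(G) ≤ 2. Since 8–2–10–9–8 is a cycle in G, G is not acyclic. Forests are exactly the graphs of treewidth ≤ 1, so tw(G) ≥ 2. Combining the bounds, tw(G) = 2.

Treewidth 2.
One such decomposition:
Bags: B1 = {2, 8, 9}  B2 = {2, 9, 10}  B3 = {4, 9, 10}  B4 = {3, 4, 10}  B5 = {1, 3, 4}  B6 = {1, 3, 7}  B7 = {1, 5, 7}  B8 = {5, 6, 7}
Tree: B1–B2, B2–B3, B3–B4, B4–B5, B5–B6, B6–B7, B7–B8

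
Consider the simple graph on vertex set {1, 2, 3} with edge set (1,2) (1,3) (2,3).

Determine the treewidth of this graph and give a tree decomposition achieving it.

Treewidth 2.
One optimal decomposition is:
Bags: B1 = {1, 2, 3}
Tree: (single bag)

A single bag containing all 3 vertices is trivially a valid decomposition of width 2. Conversely, {1, 2, 3} is a clique of size 3, and the vertices of any clique must share a bag in every tree decomposition; so some bag has ≥ 3 vertices and tw(G) ≥ 2. Therefore the treewidth is 2.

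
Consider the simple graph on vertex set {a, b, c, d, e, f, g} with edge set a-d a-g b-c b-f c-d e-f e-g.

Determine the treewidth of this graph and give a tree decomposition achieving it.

Each bag holds 3 vertices, so the decomposition has width 2, which upper-bounds the treewidth. The edges c–d–a–g–e–f–b–c form a cycle, so G is not a tree and its treewidth is at least 2. Therefore the treewidth is 2.

Treewidth 2.
Bags: B1 = {a, c, d}  B2 = {a, c, g}  B3 = {c, e, g}  B4 = {c, e, f}  B5 = {b, c, f}
Tree: B1–B2, B2–B3, B3–B4, B4–B5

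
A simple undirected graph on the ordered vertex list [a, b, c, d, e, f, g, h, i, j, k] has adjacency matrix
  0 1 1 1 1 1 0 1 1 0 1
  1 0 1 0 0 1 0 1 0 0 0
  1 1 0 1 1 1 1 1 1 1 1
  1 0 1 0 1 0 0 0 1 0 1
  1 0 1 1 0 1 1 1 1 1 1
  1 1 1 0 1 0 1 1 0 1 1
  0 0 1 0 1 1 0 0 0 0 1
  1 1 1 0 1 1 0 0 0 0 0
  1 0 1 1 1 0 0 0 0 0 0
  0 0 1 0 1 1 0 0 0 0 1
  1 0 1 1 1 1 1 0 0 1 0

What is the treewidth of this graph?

4

A width-4 tree decomposition is:
Bags: B1 = {a, c, e, f, k}  B2 = {a, c, d, e, k}  B3 = {a, c, e, f, h}  B4 = {a, c, d, e, i}  B5 = {a, b, c, f, h}  B6 = {c, e, f, g, k}  B7 = {c, e, f, j, k}
Tree: B1–B2, B1–B3, B2–B4, B3–B5, B1–B6, B1–B7
Every bag has size at most 5, so the width is 5 − 1 = 4 and tw(G) ≤ 4. Conversely, {a, c, d, e, k} is a clique of size 5, and the vertices of any clique must share a bag in every tree decomposition; so some bag has ≥ 5 vertices and tw(G) ≥ 4. Hence tw(G) = 4 exactly.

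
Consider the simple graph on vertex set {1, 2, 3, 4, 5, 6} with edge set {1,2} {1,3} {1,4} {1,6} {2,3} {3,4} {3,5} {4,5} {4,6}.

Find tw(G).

A width-2 tree decomposition is:
Bags: B1 = {1, 3, 4}  B2 = {1, 4, 6}  B3 = {3, 4, 5}  B4 = {1, 2, 3}
Tree: B1–B2, B1–B3, B1–B4
Each bag holds 3 vertices, so the decomposition has width 2, which upper-bounds the treewidth. On the other hand G contains the 3-clique {1, 2, 3}. A clique must lie in a single bag of any decomposition, so no decomposition can have width below 2. Therefore the treewidth is 2.

2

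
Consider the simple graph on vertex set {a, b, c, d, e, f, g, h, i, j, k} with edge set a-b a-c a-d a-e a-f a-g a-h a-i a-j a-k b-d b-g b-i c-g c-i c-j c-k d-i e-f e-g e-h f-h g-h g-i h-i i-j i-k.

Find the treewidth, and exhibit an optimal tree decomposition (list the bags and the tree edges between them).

Each bag holds 4 vertices, so the decomposition has width 3, which upper-bounds the treewidth. For the lower bound, the 4 vertices {a, e, g, h} are pairwise adjacent, and any tree decomposition puts a clique entirely inside one bag — forcing width ≥ 3. Hence tw(G) = 3 exactly.

Treewidth 3.
One optimal decomposition is:
Bags: B1 = {a, g, h, i}  B2 = {a, e, g, h}  B3 = {a, c, g, i}  B4 = {a, c, i, j}  B5 = {a, c, i, k}  B6 = {a, e, f, h}  B7 = {a, b, g, i}  B8 = {a, b, d, i}
Tree: B1–B2, B1–B3, B3–B4, B4–B5, B2–B6, B3–B7, B7–B8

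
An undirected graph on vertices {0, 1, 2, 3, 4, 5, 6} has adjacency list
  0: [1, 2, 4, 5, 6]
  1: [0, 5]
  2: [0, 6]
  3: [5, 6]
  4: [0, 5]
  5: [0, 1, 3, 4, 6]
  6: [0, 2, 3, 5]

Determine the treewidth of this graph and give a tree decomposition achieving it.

Every bag has size at most 3, so the width is 3 − 1 = 2 and tw(G) ≤ 2. Conversely, {0, 2, 6} is a clique of size 3, and the vertices of any clique must share a bag in every tree decomposition; so some bag has ≥ 3 vertices and tw(G) ≥ 2. Combining the bounds, tw(G) = 2.

Treewidth 2.
One such decomposition:
Bags: B1 = {0, 1, 5}  B2 = {0, 5, 6}  B3 = {3, 5, 6}  B4 = {0, 4, 5}  B5 = {0, 2, 6}
Tree: B1–B2, B2–B3, B1–B4, B2–B5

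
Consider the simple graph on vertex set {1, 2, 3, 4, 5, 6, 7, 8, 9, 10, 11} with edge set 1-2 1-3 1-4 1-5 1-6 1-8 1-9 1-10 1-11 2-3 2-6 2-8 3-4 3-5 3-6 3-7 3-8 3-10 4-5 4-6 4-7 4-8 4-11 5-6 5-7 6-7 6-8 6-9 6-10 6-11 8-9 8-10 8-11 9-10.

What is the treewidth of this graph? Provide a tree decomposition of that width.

Each bag holds 5 vertices, so the decomposition has width 4, which upper-bounds the treewidth. Conversely, {1, 4, 6, 8, 11} is a clique of size 5, and the vertices of any clique must share a bag in every tree decomposition; so some bag has ≥ 5 vertices and tw(G) ≥ 4. Combining the bounds, tw(G) = 4.

Treewidth 4.
Bags: B1 = {1, 3, 4, 5, 6}  B2 = {1, 3, 4, 6, 8}  B3 = {3, 4, 5, 6, 7}  B4 = {1, 3, 6, 8, 10}  B5 = {1, 4, 6, 8, 11}  B6 = {1, 2, 3, 6, 8}  B7 = {1, 6, 8, 9, 10}
Tree: B1–B2, B1–B3, B2–B4, B2–B5, B4–B6, B4–B7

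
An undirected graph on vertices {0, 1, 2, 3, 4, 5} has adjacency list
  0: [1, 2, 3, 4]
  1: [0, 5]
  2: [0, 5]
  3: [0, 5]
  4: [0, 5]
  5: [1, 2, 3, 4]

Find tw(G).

A width-2 tree decomposition is:
Bags: B1 = {0, 2, 5}  B2 = {0, 4, 5}  B3 = {0, 1, 5}  B4 = {0, 3, 5}
Tree: B1–B2, B2–B3, B3–B4
Each bag holds 3 vertices, so the decomposition has width 2, which upper-bounds the treewidth. Since 2–5–4–0–2 is a cycle in G, G is not acyclic. Forests are exactly the graphs of treewidth ≤ 1, so tw(G) ≥ 2. Combining the bounds, tw(G) = 2.

2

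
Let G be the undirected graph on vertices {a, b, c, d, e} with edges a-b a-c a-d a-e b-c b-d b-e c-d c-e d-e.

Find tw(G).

4

A width-4 tree decomposition is:
Bags: B1 = {a, b, c, d, e}
Tree: (single bag)
With just one bag of size 5, the width is 5 − 1 = 4, so tw(G) ≤ 4. Conversely, {a, b, c, d, e} is a clique of size 5, and the vertices of any clique must share a bag in every tree decomposition; so some bag has ≥ 5 vertices and tw(G) ≥ 4. Therefore the treewidth is 4.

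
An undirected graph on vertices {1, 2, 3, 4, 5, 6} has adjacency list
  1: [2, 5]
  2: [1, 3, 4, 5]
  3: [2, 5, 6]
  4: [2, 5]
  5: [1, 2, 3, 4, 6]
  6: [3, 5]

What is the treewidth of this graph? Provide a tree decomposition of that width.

Every bag has size at most 3, so the width is 3 − 1 = 2 and tw(G) ≤ 2. Conversely, {1, 2, 5} is a clique of size 3, and the vertices of any clique must share a bag in every tree decomposition; so some bag has ≥ 3 vertices and tw(G) ≥ 2. The upper and lower bounds meet at 2, so that is the treewidth.

Treewidth 2.
One such decomposition:
Bags: B1 = {2, 4, 5}  B2 = {2, 3, 5}  B3 = {3, 5, 6}  B4 = {1, 2, 5}
Tree: B1–B2, B2–B3, B2–B4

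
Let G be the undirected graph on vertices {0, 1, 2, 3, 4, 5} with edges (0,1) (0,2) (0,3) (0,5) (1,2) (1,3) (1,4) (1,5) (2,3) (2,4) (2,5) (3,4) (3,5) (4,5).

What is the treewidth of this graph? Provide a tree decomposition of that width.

Treewidth 4.
One optimal decomposition is:
Bags: B1 = {1, 2, 3, 4, 5}  B2 = {0, 1, 2, 3, 5}
Tree: B1–B2

Every bag has size at most 5, so the width is 5 − 1 = 4 and tw(G) ≤ 4. On the other hand G contains the 5-clique {0, 1, 2, 3, 5}. A clique must lie in a single bag of any decomposition, so no decomposition can have width below 4. Therefore the treewidth is 4.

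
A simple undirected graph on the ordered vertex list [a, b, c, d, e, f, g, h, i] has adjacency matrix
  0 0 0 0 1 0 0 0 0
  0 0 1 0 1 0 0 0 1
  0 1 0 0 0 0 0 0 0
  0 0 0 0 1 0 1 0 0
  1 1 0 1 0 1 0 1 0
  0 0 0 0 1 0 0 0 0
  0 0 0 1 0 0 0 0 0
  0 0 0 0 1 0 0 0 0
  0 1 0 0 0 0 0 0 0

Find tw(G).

1

A width-1 tree decomposition is:
Bags: B1 = {b, e}  B2 = {e, f}  B3 = {d, e}  B4 = {b, i}  B5 = {e, h}  B6 = {d, g}  B7 = {b, c}  B8 = {a, e}
Tree: B1–B2, B2–B3, B1–B4, B1–B5, B3–B6, B4–B7, B5–B8
Every bag has size at most 2, so the width is 2 − 1 = 1 and tw(G) ≤ 1. Since G has at least one edge (e.g. b–e), it is not an edgeless graph, so tw(G) ≥ 1. Combining the bounds, tw(G) = 1.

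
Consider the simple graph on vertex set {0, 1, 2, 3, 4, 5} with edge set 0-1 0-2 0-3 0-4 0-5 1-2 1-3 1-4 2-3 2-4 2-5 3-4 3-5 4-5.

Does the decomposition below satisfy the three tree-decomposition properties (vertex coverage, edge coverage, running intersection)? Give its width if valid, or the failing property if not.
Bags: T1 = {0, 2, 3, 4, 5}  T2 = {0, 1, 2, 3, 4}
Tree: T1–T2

Checking the three conditions: (i) the bags cover all of {0, 1, 2, 3, 4, 5}; (ii) for each edge, some bag contains both endpoints; (iii) the bags containing any fixed vertex form a subtree. All hold, so the decomposition is valid with width 5 − 1 = 4.

Yes; width 4.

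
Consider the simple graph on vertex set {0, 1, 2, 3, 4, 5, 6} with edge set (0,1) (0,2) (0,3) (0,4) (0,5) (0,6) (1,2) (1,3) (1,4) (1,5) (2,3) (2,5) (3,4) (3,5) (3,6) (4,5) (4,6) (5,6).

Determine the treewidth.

4

A width-4 tree decomposition is:
Bags: B1 = {0, 1, 3, 4, 5}  B2 = {0, 1, 2, 3, 5}  B3 = {0, 3, 4, 5, 6}
Tree: B1–B2, B1–B3
Every bag has size at most 5, so the width is 5 − 1 = 4 and tw(G) ≤ 4. Conversely, {0, 1, 2, 3, 5} is a clique of size 5, and the vertices of any clique must share a bag in every tree decomposition; so some bag has ≥ 5 vertices and tw(G) ≥ 4. Therefore the treewidth is 4.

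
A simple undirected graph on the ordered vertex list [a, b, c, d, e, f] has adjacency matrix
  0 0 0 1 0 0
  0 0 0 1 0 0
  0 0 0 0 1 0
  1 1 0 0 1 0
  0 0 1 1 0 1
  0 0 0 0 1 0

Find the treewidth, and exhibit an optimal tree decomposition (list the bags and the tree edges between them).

Every bag has size at most 2, so the width is 2 − 1 = 1 and tw(G) ≤ 1. G has an edge, so its treewidth is at least 1. The upper and lower bounds meet at 1, so that is the treewidth.

Treewidth 1.
One such decomposition:
Bags: B1 = {d, e}  B2 = {b, d}  B3 = {c, e}  B4 = {e, f}  B5 = {a, d}
Tree: B1–B2, B1–B3, B3–B4, B1–B5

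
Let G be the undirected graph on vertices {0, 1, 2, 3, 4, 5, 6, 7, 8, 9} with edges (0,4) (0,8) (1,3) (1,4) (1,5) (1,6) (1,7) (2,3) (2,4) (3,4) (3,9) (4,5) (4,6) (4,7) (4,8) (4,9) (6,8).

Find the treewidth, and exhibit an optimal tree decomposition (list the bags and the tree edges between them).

Every bag has size at most 3, so the width is 3 − 1 = 2 and tw(G) ≤ 2. For the lower bound, the 3 vertices {0, 4, 8} are pairwise adjacent, and any tree decomposition puts a clique entirely inside one bag — forcing width ≥ 2. Combining the bounds, tw(G) = 2.

Treewidth 2.
One such decomposition:
Bags: B1 = {1, 3, 4}  B2 = {1, 4, 6}  B3 = {1, 4, 5}  B4 = {4, 6, 8}  B5 = {1, 4, 7}  B6 = {0, 4, 8}  B7 = {2, 3, 4}  B8 = {3, 4, 9}
Tree: B1–B2, B1–B3, B2–B4, B1–B5, B4–B6, B1–B7, B7–B8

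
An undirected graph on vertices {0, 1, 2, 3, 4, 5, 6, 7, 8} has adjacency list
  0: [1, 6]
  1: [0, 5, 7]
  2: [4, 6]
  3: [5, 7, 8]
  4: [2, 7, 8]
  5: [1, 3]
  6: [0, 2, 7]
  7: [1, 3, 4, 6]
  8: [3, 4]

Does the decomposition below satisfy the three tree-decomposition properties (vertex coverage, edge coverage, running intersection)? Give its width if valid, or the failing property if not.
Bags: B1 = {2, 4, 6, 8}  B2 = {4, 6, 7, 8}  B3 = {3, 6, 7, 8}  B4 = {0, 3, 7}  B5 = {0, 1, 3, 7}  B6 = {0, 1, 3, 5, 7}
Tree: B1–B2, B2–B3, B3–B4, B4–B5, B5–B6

No — edge (6,0) lies in no bag.

A tree decomposition must satisfy three properties: every vertex lies in some bag; for every edge, both endpoints lie together in some bag; and for every vertex, the bags containing it form a connected subtree. Here edge (6,0) lies in no bag, so the decomposition is invalid.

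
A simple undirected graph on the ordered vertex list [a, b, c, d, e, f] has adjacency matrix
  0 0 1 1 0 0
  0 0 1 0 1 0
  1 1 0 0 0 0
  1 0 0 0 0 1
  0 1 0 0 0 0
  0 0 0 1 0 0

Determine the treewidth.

1

A width-1 tree decomposition is:
Bags: B1 = {b, e}  B2 = {b, c}  B3 = {a, c}  B4 = {a, d}  B5 = {d, f}
Tree: B1–B2, B2–B3, B3–B4, B4–B5
The largest bag has 2 vertices, giving width 1; this decomposition certifies tw(G) ≤ 1. G has an edge, so its treewidth is at least 1. Combining the bounds, tw(G) = 1.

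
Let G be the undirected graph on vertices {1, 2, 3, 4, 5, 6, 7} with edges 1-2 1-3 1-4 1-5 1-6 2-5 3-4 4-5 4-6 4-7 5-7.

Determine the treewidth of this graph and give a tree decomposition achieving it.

Treewidth 2.
One such decomposition:
Bags: B1 = {4, 5, 7}  B2 = {1, 4, 5}  B3 = {1, 4, 6}  B4 = {1, 2, 5}  B5 = {1, 3, 4}
Tree: B1–B2, B2–B3, B2–B4, B3–B5

Every bag has size at most 3, so the width is 3 − 1 = 2 and tw(G) ≤ 2. On the other hand G contains the 3-clique {1, 2, 5}. A clique must lie in a single bag of any decomposition, so no decomposition can have width below 2. Hence tw(G) = 2 exactly.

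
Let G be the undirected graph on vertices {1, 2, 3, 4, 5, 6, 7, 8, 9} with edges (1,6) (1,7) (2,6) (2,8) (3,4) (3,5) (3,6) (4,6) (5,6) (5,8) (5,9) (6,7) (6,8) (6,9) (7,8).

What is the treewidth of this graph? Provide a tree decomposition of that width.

The largest bag has 3 vertices, giving width 2; this decomposition certifies tw(G) ≤ 2. Conversely, {1, 6, 7} is a clique of size 3, and the vertices of any clique must share a bag in every tree decomposition; so some bag has ≥ 3 vertices and tw(G) ≥ 2. The upper and lower bounds meet at 2, so that is the treewidth.

Treewidth 2.
One such decomposition:
Bags: B1 = {5, 6, 8}  B2 = {3, 5, 6}  B3 = {6, 7, 8}  B4 = {2, 6, 8}  B5 = {5, 6, 9}  B6 = {3, 4, 6}  B7 = {1, 6, 7}
Tree: B1–B2, B1–B3, B3–B4, B1–B5, B2–B6, B3–B7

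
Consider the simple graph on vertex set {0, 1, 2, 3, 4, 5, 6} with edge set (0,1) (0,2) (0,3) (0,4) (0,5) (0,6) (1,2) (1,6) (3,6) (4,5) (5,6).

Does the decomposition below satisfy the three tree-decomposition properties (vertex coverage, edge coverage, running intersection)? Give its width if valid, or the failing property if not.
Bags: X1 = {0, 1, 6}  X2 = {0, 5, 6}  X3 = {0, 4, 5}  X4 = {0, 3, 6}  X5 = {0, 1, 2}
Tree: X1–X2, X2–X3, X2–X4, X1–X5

Checking the three conditions: (i) the bags cover all of {0, 1, 2, 3, 4, 5, 6}; (ii) for each edge, some bag contains both endpoints; (iii) the bags containing any fixed vertex form a subtree. All hold, so the decomposition is valid with width 3 − 1 = 2.

Yes; width 2.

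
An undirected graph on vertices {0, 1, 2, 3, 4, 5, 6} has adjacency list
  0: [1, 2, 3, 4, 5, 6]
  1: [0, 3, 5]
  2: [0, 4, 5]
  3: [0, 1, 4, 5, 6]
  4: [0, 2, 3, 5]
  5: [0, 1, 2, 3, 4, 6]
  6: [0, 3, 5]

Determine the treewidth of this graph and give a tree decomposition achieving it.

Treewidth 3.
One such decomposition:
Bags: B1 = {0, 3, 5, 6}  B2 = {0, 1, 3, 5}  B3 = {0, 3, 4, 5}  B4 = {0, 2, 4, 5}
Tree: B1–B2, B1–B3, B3–B4

Each bag holds 4 vertices, so the decomposition has width 3, which upper-bounds the treewidth. On the other hand G contains the 4-clique {0, 2, 4, 5}. A clique must lie in a single bag of any decomposition, so no decomposition can have width below 3. Hence tw(G) = 3 exactly.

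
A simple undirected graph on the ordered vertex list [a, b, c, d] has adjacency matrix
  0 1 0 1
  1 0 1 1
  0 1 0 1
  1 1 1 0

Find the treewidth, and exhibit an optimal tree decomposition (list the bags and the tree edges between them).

Treewidth 2.
One such decomposition:
Bags: B1 = {b, c, d}  B2 = {a, b, d}
Tree: B1–B2

Every bag has size at most 3, so the width is 3 − 1 = 2 and tw(G) ≤ 2. Conversely, {b, c, d} is a clique of size 3, and the vertices of any clique must share a bag in every tree decomposition; so some bag has ≥ 3 vertices and tw(G) ≥ 2. Hence tw(G) = 2 exactly.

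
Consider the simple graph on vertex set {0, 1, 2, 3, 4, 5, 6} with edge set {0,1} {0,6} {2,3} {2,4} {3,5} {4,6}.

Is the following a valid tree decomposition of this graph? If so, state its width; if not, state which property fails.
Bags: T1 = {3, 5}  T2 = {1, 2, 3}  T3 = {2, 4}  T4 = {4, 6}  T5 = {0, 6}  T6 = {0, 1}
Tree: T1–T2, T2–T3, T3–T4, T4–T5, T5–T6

A tree decomposition must satisfy three properties: every vertex lies in some bag; for every edge, both endpoints lie together in some bag; and for every vertex, the bags containing it form a connected subtree. Here bags containing vertex 1 are not connected in the tree, so the decomposition is invalid.

No — bags containing vertex 1 are not connected in the tree.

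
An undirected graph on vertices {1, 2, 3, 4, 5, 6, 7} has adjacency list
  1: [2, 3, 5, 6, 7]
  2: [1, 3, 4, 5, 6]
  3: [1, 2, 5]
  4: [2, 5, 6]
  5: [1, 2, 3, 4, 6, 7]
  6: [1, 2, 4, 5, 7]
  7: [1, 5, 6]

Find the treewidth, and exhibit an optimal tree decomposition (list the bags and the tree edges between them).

Treewidth 3.
Bags: B1 = {1, 2, 5, 6}  B2 = {2, 4, 5, 6}  B3 = {1, 5, 6, 7}  B4 = {1, 2, 3, 5}
Tree: B1–B2, B1–B3, B1–B4

Each bag holds 4 vertices, so the decomposition has width 3, which upper-bounds the treewidth. For the lower bound, the 4 vertices {1, 2, 3, 5} are pairwise adjacent, and any tree decomposition puts a clique entirely inside one bag — forcing width ≥ 3. Combining the bounds, tw(G) = 3.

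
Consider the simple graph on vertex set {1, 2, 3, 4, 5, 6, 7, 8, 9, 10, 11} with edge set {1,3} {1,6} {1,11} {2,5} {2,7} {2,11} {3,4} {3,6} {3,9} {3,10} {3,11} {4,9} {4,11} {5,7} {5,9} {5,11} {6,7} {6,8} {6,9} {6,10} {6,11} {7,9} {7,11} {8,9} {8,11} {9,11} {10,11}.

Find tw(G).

3

A width-3 tree decomposition is:
Bags: B1 = {6, 7, 9, 11}  B2 = {3, 6, 9, 11}  B3 = {1, 3, 6, 11}  B4 = {5, 7, 9, 11}  B5 = {2, 5, 7, 11}  B6 = {3, 4, 9, 11}  B7 = {3, 6, 10, 11}  B8 = {6, 8, 9, 11}
Tree: B1–B2, B2–B3, B1–B4, B4–B5, B2–B6, B2–B7, B1–B8
Every bag has size at most 4, so the width is 4 − 1 = 3 and tw(G) ≤ 3. On the other hand G contains the 4-clique {2, 5, 7, 11}. A clique must lie in a single bag of any decomposition, so no decomposition can have width below 3. Combining the bounds, tw(G) = 3.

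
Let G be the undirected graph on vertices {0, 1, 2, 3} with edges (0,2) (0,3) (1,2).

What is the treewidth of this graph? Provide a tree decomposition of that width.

Treewidth 1.
One optimal decomposition is:
Bags: B1 = {0, 2}  B2 = {0, 3}  B3 = {1, 2}
Tree: B1–B2, B1–B3

The largest bag has 2 vertices, giving width 1; this decomposition certifies tw(G) ≤ 1. Since G has at least one edge (e.g. 2–0), it is not an edgeless graph, so tw(G) ≥ 1. Combining the bounds, tw(G) = 1.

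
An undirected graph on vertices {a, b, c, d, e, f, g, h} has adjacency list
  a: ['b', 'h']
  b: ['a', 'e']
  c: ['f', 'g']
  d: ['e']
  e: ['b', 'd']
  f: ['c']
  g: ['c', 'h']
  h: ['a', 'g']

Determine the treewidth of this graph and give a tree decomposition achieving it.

Treewidth 1.
Bags: B1 = {d, e}  B2 = {b, e}  B3 = {a, b}  B4 = {a, h}  B5 = {g, h}  B6 = {c, g}  B7 = {c, f}
Tree: B1–B2, B2–B3, B3–B4, B4–B5, B5–B6, B6–B7

The largest bag has 2 vertices, giving width 1; this decomposition certifies tw(G) ≤ 1. Any graph with an edge has treewidth ≥ 1, and G has the edge d–e. Therefore the treewidth is 1.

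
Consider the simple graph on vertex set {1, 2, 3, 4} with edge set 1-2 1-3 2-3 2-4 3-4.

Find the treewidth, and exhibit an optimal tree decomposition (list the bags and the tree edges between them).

The largest bag has 3 vertices, giving width 2; this decomposition certifies tw(G) ≤ 2. On the other hand G contains the 3-clique {1, 2, 3}. A clique must lie in a single bag of any decomposition, so no decomposition can have width below 2. The upper and lower bounds meet at 2, so that is the treewidth.

Treewidth 2.
One optimal decomposition is:
Bags: B1 = {2, 3, 4}  B2 = {1, 2, 3}
Tree: B1–B2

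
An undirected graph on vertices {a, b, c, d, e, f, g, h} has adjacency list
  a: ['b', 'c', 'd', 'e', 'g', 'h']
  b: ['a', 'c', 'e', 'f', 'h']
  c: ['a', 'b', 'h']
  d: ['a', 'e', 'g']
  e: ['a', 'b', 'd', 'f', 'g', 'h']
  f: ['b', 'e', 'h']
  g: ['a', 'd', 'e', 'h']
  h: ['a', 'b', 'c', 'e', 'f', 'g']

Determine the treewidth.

A width-3 tree decomposition is:
Bags: B1 = {a, b, c, h}  B2 = {a, b, e, h}  B3 = {b, e, f, h}  B4 = {a, e, g, h}  B5 = {a, d, e, g}
Tree: B1–B2, B2–B3, B2–B4, B4–B5
The largest bag has 4 vertices, giving width 3; this decomposition certifies tw(G) ≤ 3. On the other hand G contains the 4-clique {a, d, e, g}. A clique must lie in a single bag of any decomposition, so no decomposition can have width below 3. Combining the bounds, tw(G) = 3.

3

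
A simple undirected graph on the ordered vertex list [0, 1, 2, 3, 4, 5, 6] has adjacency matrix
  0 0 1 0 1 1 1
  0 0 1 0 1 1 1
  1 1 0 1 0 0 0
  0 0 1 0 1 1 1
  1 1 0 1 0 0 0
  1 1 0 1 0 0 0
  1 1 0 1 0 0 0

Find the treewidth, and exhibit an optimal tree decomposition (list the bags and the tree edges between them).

Treewidth 3.
Bags: B1 = {0, 1, 3, 6}  B2 = {0, 1, 2, 3}  B3 = {0, 1, 3, 5}  B4 = {0, 1, 3, 4}
Tree: B1–B2, B2–B3, B3–B4

The largest bag has 4 vertices, giving width 3; this decomposition certifies tw(G) ≤ 3. For the lower bound: the 4 vertex sets {1,6}, {2,3}, {0}, {5} are disjoint, each induces a connected subgraph, and every pair is joined by at least one edge of G. Contracting each set to a single vertex therefore yields K_{4} as a minor, and since treewidth is minor-monotone, tw(G) ≥ tw(K_{4}) = 3. Combining the bounds, tw(G) = 3.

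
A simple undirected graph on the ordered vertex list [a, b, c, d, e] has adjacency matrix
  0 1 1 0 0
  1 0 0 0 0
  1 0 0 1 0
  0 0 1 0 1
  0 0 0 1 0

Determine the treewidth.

1

A width-1 tree decomposition is:
Bags: B1 = {c, d}  B2 = {a, c}  B3 = {a, b}  B4 = {d, e}
Tree: B1–B2, B2–B3, B1–B4
The largest bag has 2 vertices, giving width 1; this decomposition certifies tw(G) ≤ 1. Any graph with an edge has treewidth ≥ 1, and G has the edge c–d. Hence tw(G) = 1 exactly.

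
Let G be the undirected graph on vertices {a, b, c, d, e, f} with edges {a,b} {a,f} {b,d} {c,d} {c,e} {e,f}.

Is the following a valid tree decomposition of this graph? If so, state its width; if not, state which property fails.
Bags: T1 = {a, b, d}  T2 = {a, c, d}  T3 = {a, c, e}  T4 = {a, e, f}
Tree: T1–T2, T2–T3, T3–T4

Vertex coverage: the bags together contain {a, b, c, d, e, f}, the full vertex set. Edge coverage: each edge of G has both endpoints in at least one bag. Running intersection: for every vertex, the bags containing it form a connected subtree. All three properties hold, so this is a valid tree decomposition of width max|bag| − 1 = 2, and hence tw(G) ≤ 2.

Yes; width 2.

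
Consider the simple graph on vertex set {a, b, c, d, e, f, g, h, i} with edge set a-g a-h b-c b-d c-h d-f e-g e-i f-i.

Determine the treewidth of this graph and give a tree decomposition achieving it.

The largest bag has 3 vertices, giving width 2; this decomposition certifies tw(G) ≤ 2. The edges e–i–f–d–b–c–h–a–g–e form a cycle, so G is not a tree and its treewidth is at least 2. The upper and lower bounds meet at 2, so that is the treewidth.

Treewidth 2.
Bags: B1 = {e, f, i}  B2 = {d, e, f}  B3 = {b, d, e}  B4 = {b, c, e}  B5 = {c, e, h}  B6 = {a, e, h}  B7 = {a, e, g}
Tree: B1–B2, B2–B3, B3–B4, B4–B5, B5–B6, B6–B7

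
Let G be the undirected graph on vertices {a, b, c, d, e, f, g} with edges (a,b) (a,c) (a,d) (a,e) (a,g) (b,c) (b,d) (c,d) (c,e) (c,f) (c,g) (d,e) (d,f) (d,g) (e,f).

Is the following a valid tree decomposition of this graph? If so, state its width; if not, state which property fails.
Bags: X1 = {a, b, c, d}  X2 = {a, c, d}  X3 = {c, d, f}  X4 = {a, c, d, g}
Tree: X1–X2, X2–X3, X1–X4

No — vertex e appears in no bag.

A tree decomposition must satisfy three properties: every vertex lies in some bag; for every edge, both endpoints lie together in some bag; and for every vertex, the bags containing it form a connected subtree. Here vertex e appears in no bag, so the decomposition is invalid.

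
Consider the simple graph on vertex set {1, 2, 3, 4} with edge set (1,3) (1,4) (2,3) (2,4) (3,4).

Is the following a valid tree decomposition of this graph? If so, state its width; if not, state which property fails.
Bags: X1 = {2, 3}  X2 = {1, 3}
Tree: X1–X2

A tree decomposition must satisfy three properties: every vertex lies in some bag; for every edge, both endpoints lie together in some bag; and for every vertex, the bags containing it form a connected subtree. Here vertex 4 appears in no bag, so the decomposition is invalid.

No — vertex 4 appears in no bag.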